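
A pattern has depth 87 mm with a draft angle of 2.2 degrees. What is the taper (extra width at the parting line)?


Formula: taper = depth * tan(draft_angle)
tan(2.2 deg) = 0.0384161
taper = 87 mm * 0.0384161 = 3.3422 mm


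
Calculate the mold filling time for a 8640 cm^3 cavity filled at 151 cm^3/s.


Formula: t_fill = V_mold / Q_flow
t = 8640 cm^3 / 151 cm^3/s = 57.2185 s

Answer: 57.2185 s


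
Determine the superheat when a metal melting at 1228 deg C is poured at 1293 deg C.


Formula: Superheat = T_pour - T_melt
Superheat = 1293 - 1228 = 65 deg C

Final answer: 65 deg C


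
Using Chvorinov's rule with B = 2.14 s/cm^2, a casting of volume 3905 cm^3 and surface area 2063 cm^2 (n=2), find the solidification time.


Formula: t_s = B * (V/A)^n  (Chvorinov's rule, n=2)
Modulus M = V/A = 3905/2063 = 1.892874 cm
M^2 = 1.892874^2 = 3.582972 cm^2
t_s = 2.14 * 3.582972 = 7.6676 s

Final answer: 7.6676 s


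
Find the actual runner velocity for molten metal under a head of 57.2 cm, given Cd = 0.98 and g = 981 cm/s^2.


Formula: v = Cd * sqrt(2 * g * h)  (Torricelli with discharge coefficient)
2*g*h = 2 * 981 * 57.2 = 112226.4 cm^2/s^2
sqrt(112226.4) = 335.00209 cm/s
v = 0.98 * 335.00209 = 328.3020 cm/s


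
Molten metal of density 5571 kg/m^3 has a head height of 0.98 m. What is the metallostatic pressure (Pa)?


Formula: P = rho * g * h
rho * g = 5571 * 9.81 = 54651.51 N/m^3
P = 54651.51 * 0.98 = 53558.4798 Pa

Answer: 53558.4798 Pa


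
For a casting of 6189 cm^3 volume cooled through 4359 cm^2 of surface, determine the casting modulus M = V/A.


Formula: Casting Modulus M = V / A
M = 6189 cm^3 / 4359 cm^2 = 1.4198 cm

Final answer: 1.4198 cm


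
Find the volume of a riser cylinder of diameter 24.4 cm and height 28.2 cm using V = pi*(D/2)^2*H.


Formula: V = pi * (D/2)^2 * H  (cylinder volume)
Radius = D/2 = 24.4/2 = 12.2 cm
V = pi * 12.2^2 * 28.2 = 13186.1691 cm^3

Final answer: 13186.1691 cm^3


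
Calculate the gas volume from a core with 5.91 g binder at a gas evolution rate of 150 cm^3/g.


Formula: V_gas = W_binder * gas_evolution_rate
V = 5.91 g * 150 cm^3/g = 886.5000 cm^3

Final answer: 886.5000 cm^3


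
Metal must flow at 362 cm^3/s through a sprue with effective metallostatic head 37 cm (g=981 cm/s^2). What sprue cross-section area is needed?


Formula: v = sqrt(2*g*h), A = Q/v
Velocity: v = sqrt(2 * 981 * 37) = sqrt(72594) = 269.4327 cm/s
Sprue area: A = Q / v = 362 / 269.4327 = 1.3436 cm^2

Answer: 1.3436 cm^2


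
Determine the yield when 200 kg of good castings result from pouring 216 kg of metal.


Formula: Casting Yield = (W_good / W_total) * 100
Yield = (200 kg / 216 kg) * 100 = 92.5926%


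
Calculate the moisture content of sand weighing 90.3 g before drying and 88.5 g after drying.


Formula: MC = (W_wet - W_dry) / W_wet * 100
Water mass = 90.3 - 88.5 = 1.8 g
MC = 1.8 / 90.3 * 100 = 1.9934%

1.9934%


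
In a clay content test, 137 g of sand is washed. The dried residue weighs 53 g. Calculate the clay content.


Formula: Clay% = (W_total - W_washed) / W_total * 100
Clay mass = 137 - 53 = 84 g
Clay% = 84 / 137 * 100 = 61.3139%


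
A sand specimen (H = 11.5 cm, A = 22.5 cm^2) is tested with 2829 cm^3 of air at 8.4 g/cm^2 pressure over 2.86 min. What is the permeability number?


Formula: Permeability Number P = (V * H) / (p * A * t)
Numerator: V * H = 2829 * 11.5 = 32533.5
Denominator: p * A * t = 8.4 * 22.5 * 2.86 = 540.54
P = 32533.5 / 540.54 = 60.1870

60.1870


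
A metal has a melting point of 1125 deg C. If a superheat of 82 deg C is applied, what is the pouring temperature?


Formula: T_pour = T_melt + Superheat
T_pour = 1125 + 82 = 1207 deg C


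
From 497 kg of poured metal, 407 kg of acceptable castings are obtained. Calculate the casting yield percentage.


Formula: Casting Yield = (W_good / W_total) * 100
Yield = (407 kg / 497 kg) * 100 = 81.8913%

81.8913%


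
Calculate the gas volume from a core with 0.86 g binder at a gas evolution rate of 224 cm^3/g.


Formula: V_gas = W_binder * gas_evolution_rate
V = 0.86 g * 224 cm^3/g = 192.6400 cm^3

Answer: 192.6400 cm^3


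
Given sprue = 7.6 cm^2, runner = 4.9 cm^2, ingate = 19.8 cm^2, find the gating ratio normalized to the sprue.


Sprue:Runner:Ingate = 1 : 4.9/7.6 : 19.8/7.6 = 1:0.64:2.61

Final answer: 1:0.64:2.61


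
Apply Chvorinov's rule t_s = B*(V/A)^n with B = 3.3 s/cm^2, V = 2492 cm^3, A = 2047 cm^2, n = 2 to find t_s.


Formula: t_s = B * (V/A)^n  (Chvorinov's rule, n=2)
Modulus M = V/A = 2492/2047 = 1.217391 cm
M^2 = 1.217391^2 = 1.482041 cm^2
t_s = 3.3 * 1.482041 = 4.8907 s

4.8907 s


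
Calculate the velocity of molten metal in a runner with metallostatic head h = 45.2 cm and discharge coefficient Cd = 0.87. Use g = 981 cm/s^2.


Formula: v = Cd * sqrt(2 * g * h)  (Torricelli with discharge coefficient)
2*g*h = 2 * 981 * 45.2 = 88682.4 cm^2/s^2
sqrt(88682.4) = 297.79590 cm/s
v = 0.87 * 297.79590 = 259.0824 cm/s

Final answer: 259.0824 cm/s


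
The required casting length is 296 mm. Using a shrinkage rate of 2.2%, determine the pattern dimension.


Formula: L_pattern = L_casting * (1 + shrinkage_rate/100)
Shrinkage factor = 1 + 2.2/100 = 1.022
L_pattern = 296 mm * 1.022 = 302.5120 mm


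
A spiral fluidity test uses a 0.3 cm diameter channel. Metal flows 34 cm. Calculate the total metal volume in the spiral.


Formula: V = pi * (d/2)^2 * L  (cylinder volume)
Radius = 0.3/2 = 0.15 cm
V = pi * 0.15^2 * 34 = 2.4033 cm^3

2.4033 cm^3


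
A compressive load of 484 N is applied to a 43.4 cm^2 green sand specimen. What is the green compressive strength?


Formula: Compressive Strength = Force / Area
Strength = 484 N / 43.4 cm^2 = 11.1521 N/cm^2

11.1521 N/cm^2


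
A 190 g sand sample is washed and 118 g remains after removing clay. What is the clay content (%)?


Formula: Clay% = (W_total - W_washed) / W_total * 100
Clay mass = 190 - 118 = 72 g
Clay% = 72 / 190 * 100 = 37.8947%

Answer: 37.8947%


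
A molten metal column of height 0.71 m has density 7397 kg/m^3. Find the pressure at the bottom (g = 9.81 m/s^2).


Formula: P = rho * g * h
rho * g = 7397 * 9.81 = 72564.57 N/m^3
P = 72564.57 * 0.71 = 51520.8447 Pa

Answer: 51520.8447 Pa


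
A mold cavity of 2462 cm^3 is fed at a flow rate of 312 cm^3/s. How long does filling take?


Formula: t_fill = V_mold / Q_flow
t = 2462 cm^3 / 312 cm^3/s = 7.8910 s


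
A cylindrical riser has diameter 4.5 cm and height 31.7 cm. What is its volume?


Formula: V = pi * (D/2)^2 * H  (cylinder volume)
Radius = D/2 = 4.5/2 = 2.25 cm
V = pi * 2.25^2 * 31.7 = 504.1667 cm^3

Answer: 504.1667 cm^3


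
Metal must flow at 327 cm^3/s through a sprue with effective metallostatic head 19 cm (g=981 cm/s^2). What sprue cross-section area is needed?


Formula: v = sqrt(2*g*h), A = Q/v
Velocity: v = sqrt(2 * 981 * 19) = sqrt(37278) = 193.0751 cm/s
Sprue area: A = Q / v = 327 / 193.0751 = 1.6936 cm^2

1.6936 cm^2


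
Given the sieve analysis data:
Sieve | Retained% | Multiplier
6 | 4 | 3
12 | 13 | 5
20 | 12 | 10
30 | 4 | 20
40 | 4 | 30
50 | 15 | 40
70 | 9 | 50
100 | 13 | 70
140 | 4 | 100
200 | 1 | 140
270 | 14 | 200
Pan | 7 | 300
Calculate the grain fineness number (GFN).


Formula: GFN = sum(pct * multiplier) / sum(pct)
sum(pct * multiplier) = 7797
sum(pct) = 100
GFN = 7797 / 100 = 77.97

Final answer: 77.97


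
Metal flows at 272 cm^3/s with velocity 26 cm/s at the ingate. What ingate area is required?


Formula: A_ingate = Q / v  (continuity equation)
A = 272 cm^3/s / 26 cm/s = 10.4615 cm^2

10.4615 cm^2


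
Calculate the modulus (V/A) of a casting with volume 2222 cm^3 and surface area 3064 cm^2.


Formula: Casting Modulus M = V / A
M = 2222 cm^3 / 3064 cm^2 = 0.7252 cm


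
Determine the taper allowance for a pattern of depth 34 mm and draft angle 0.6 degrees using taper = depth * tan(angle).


Formula: taper = depth * tan(draft_angle)
tan(0.6 deg) = 0.0104724
taper = 34 mm * 0.0104724 = 0.3561 mm

0.3561 mm


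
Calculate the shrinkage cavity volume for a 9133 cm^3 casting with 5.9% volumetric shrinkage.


Formula: V_shrink = V_casting * shrinkage_pct / 100
V_shrink = 9133 cm^3 * 5.9 / 100 = 538.8470 cm^3


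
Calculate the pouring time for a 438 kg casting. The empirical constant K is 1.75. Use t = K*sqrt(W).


Formula: t = K * sqrt(W)
sqrt(W) = sqrt(438) = 20.92845
t = 1.75 * 20.92845 = 36.6248 s

36.6248 s


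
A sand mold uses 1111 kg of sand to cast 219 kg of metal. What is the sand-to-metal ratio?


Formula: Sand-to-Metal Ratio = W_sand / W_metal
Ratio = 1111 kg / 219 kg = 5.0731

Answer: 5.0731


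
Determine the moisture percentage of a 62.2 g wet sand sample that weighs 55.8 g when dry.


Formula: MC = (W_wet - W_dry) / W_wet * 100
Water mass = 62.2 - 55.8 = 6.4 g
MC = 6.4 / 62.2 * 100 = 10.2894%

Answer: 10.2894%


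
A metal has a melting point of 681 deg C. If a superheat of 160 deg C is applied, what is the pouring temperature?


Formula: T_pour = T_melt + Superheat
T_pour = 681 + 160 = 841 deg C

Answer: 841 deg C


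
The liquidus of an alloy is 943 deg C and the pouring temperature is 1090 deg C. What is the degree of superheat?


Formula: Superheat = T_pour - T_melt
Superheat = 1090 - 943 = 147 deg C

Final answer: 147 deg C


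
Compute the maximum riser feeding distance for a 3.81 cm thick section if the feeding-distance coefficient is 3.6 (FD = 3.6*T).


Formula: FD = 3.6 * T  (riser feeding-distance rule)
FD = 3.6 * 3.81 cm = 13.7160 cm

Answer: 13.7160 cm


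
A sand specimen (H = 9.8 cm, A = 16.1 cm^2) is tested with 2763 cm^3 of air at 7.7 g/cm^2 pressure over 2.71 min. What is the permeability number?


Formula: Permeability Number P = (V * H) / (p * A * t)
Numerator: V * H = 2763 * 9.8 = 27077.4
Denominator: p * A * t = 7.7 * 16.1 * 2.71 = 335.9587
P = 27077.4 / 335.9587 = 80.5974

Final answer: 80.5974


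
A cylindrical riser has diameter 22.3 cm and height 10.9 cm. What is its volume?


Formula: V = pi * (D/2)^2 * H  (cylinder volume)
Radius = D/2 = 22.3/2 = 11.15 cm
V = pi * 11.15^2 * 10.9 = 4257.2201 cm^3


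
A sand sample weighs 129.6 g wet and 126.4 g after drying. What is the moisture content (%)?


Formula: MC = (W_wet - W_dry) / W_wet * 100
Water mass = 129.6 - 126.4 = 3.2 g
MC = 3.2 / 129.6 * 100 = 2.4691%

Final answer: 2.4691%


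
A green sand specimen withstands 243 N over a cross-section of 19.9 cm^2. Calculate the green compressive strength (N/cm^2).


Formula: Compressive Strength = Force / Area
Strength = 243 N / 19.9 cm^2 = 12.2111 N/cm^2


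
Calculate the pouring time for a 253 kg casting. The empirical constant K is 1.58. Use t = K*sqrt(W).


Formula: t = K * sqrt(W)
sqrt(W) = sqrt(253) = 15.90597
t = 1.58 * 15.90597 = 25.1314 s

Final answer: 25.1314 s


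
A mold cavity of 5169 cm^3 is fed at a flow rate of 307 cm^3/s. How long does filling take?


Formula: t_fill = V_mold / Q_flow
t = 5169 cm^3 / 307 cm^3/s = 16.8371 s


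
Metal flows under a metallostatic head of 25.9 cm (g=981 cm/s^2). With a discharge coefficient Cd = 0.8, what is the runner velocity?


Formula: v = Cd * sqrt(2 * g * h)  (Torricelli with discharge coefficient)
2*g*h = 2 * 981 * 25.9 = 50815.8 cm^2/s^2
sqrt(50815.8) = 225.42360 cm/s
v = 0.8 * 225.42360 = 180.3389 cm/s

Final answer: 180.3389 cm/s


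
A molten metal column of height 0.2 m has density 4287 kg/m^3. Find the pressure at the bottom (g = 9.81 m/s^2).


Formula: P = rho * g * h
rho * g = 4287 * 9.81 = 42055.47 N/m^3
P = 42055.47 * 0.2 = 8411.0940 Pa


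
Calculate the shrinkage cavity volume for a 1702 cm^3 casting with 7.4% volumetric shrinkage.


Formula: V_shrink = V_casting * shrinkage_pct / 100
V_shrink = 1702 cm^3 * 7.4 / 100 = 125.9480 cm^3

Final answer: 125.9480 cm^3


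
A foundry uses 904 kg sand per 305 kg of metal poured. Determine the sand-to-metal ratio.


Formula: Sand-to-Metal Ratio = W_sand / W_metal
Ratio = 904 kg / 305 kg = 2.9639

2.9639


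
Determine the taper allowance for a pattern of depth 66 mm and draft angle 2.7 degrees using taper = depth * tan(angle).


Formula: taper = depth * tan(draft_angle)
tan(2.7 deg) = 0.0471588
taper = 66 mm * 0.0471588 = 3.1125 mm


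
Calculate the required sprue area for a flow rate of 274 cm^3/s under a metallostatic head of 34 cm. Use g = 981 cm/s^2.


Formula: v = sqrt(2*g*h), A = Q/v
Velocity: v = sqrt(2 * 981 * 34) = sqrt(66708) = 258.2789 cm/s
Sprue area: A = Q / v = 274 / 258.2789 = 1.0609 cm^2

Final answer: 1.0609 cm^2


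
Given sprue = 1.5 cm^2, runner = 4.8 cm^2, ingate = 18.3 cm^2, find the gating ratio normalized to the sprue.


Sprue:Runner:Ingate = 1 : 4.8/1.5 : 18.3/1.5 = 1:3.20:12.20

1:3.20:12.20


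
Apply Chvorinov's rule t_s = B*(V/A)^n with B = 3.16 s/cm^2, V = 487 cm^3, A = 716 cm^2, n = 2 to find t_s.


Formula: t_s = B * (V/A)^n  (Chvorinov's rule, n=2)
Modulus M = V/A = 487/716 = 0.680168 cm
M^2 = 0.680168^2 = 0.462629 cm^2
t_s = 3.16 * 0.462629 = 1.4619 s

Answer: 1.4619 s


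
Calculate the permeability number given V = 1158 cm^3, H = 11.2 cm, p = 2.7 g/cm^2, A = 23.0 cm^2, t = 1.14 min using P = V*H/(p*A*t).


Formula: Permeability Number P = (V * H) / (p * A * t)
Numerator: V * H = 1158 * 11.2 = 12969.6
Denominator: p * A * t = 2.7 * 23.0 * 1.14 = 70.794
P = 12969.6 / 70.794 = 183.2020

183.2020


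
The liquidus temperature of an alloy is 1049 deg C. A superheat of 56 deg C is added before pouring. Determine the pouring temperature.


Formula: T_pour = T_melt + Superheat
T_pour = 1049 + 56 = 1105 deg C

Answer: 1105 deg C


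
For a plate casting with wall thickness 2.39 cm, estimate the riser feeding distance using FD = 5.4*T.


Formula: FD = 5.4 * T  (riser feeding-distance rule)
FD = 5.4 * 2.39 cm = 12.9060 cm

12.9060 cm


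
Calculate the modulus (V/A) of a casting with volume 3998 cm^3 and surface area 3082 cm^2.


Formula: Casting Modulus M = V / A
M = 3998 cm^3 / 3082 cm^2 = 1.2972 cm

Final answer: 1.2972 cm


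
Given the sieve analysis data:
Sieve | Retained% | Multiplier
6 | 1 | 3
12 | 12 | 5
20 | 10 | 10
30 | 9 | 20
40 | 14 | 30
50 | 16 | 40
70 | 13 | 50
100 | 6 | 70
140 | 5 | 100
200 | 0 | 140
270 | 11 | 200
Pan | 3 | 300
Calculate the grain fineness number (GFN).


Formula: GFN = sum(pct * multiplier) / sum(pct)
sum(pct * multiplier) = 6073
sum(pct) = 100
GFN = 6073 / 100 = 60.73

60.73


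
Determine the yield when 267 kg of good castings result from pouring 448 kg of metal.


Formula: Casting Yield = (W_good / W_total) * 100
Yield = (267 kg / 448 kg) * 100 = 59.5982%


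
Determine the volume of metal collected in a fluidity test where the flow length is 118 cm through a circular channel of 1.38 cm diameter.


Formula: V = pi * (d/2)^2 * L  (cylinder volume)
Radius = 1.38/2 = 0.69 cm
V = pi * 0.69^2 * 118 = 176.4940 cm^3


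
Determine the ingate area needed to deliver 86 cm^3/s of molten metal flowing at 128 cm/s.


Formula: A_ingate = Q / v  (continuity equation)
A = 86 cm^3/s / 128 cm/s = 0.6719 cm^2


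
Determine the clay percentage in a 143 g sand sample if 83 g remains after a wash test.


Formula: Clay% = (W_total - W_washed) / W_total * 100
Clay mass = 143 - 83 = 60 g
Clay% = 60 / 143 * 100 = 41.9580%

41.9580%


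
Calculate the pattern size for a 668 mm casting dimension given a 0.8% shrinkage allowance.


Formula: L_pattern = L_casting * (1 + shrinkage_rate/100)
Shrinkage factor = 1 + 0.8/100 = 1.008
L_pattern = 668 mm * 1.008 = 673.3440 mm

Answer: 673.3440 mm


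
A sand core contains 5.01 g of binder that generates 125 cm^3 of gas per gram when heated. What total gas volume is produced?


Formula: V_gas = W_binder * gas_evolution_rate
V = 5.01 g * 125 cm^3/g = 626.2500 cm^3

Final answer: 626.2500 cm^3


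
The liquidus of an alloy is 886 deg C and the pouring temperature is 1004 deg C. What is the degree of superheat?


Formula: Superheat = T_pour - T_melt
Superheat = 1004 - 886 = 118 deg C

Answer: 118 deg C


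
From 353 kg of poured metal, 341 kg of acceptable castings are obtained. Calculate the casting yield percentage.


Formula: Casting Yield = (W_good / W_total) * 100
Yield = (341 kg / 353 kg) * 100 = 96.6006%

Final answer: 96.6006%


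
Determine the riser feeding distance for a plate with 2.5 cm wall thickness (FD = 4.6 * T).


Formula: FD = 4.6 * T  (riser feeding-distance rule)
FD = 4.6 * 2.5 cm = 11.5000 cm

11.5000 cm


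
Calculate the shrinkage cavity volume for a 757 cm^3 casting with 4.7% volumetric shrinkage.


Formula: V_shrink = V_casting * shrinkage_pct / 100
V_shrink = 757 cm^3 * 4.7 / 100 = 35.5790 cm^3


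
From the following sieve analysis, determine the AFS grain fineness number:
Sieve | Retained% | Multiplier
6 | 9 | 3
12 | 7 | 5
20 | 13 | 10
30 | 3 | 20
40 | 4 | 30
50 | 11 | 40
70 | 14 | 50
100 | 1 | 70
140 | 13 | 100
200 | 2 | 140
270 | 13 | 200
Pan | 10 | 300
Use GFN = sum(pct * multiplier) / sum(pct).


Formula: GFN = sum(pct * multiplier) / sum(pct)
sum(pct * multiplier) = 8762
sum(pct) = 100
GFN = 8762 / 100 = 87.62

Final answer: 87.62


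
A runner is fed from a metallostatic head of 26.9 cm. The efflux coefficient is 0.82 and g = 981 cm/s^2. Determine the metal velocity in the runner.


Formula: v = Cd * sqrt(2 * g * h)  (Torricelli with discharge coefficient)
2*g*h = 2 * 981 * 26.9 = 52777.8 cm^2/s^2
sqrt(52777.8) = 229.73419 cm/s
v = 0.82 * 229.73419 = 188.3820 cm/s


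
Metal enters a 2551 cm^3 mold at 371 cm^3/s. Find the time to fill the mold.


Formula: t_fill = V_mold / Q_flow
t = 2551 cm^3 / 371 cm^3/s = 6.8760 s

Final answer: 6.8760 s


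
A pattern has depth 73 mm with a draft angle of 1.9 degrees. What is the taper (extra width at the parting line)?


Formula: taper = depth * tan(draft_angle)
tan(1.9 deg) = 0.0331734
taper = 73 mm * 0.0331734 = 2.4217 mm

2.4217 mm


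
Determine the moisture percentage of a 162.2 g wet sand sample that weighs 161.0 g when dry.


Formula: MC = (W_wet - W_dry) / W_wet * 100
Water mass = 162.2 - 161.0 = 1.2 g
MC = 1.2 / 162.2 * 100 = 0.7398%

Answer: 0.7398%


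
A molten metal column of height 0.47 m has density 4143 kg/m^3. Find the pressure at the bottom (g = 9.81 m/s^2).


Formula: P = rho * g * h
rho * g = 4143 * 9.81 = 40642.83 N/m^3
P = 40642.83 * 0.47 = 19102.1301 Pa

Final answer: 19102.1301 Pa


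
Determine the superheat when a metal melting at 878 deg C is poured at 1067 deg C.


Formula: Superheat = T_pour - T_melt
Superheat = 1067 - 878 = 189 deg C

Answer: 189 deg C


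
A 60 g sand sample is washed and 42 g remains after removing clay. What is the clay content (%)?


Formula: Clay% = (W_total - W_washed) / W_total * 100
Clay mass = 60 - 42 = 18 g
Clay% = 18 / 60 * 100 = 30.0000%

Final answer: 30.0000%


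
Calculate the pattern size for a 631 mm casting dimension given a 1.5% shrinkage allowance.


Formula: L_pattern = L_casting * (1 + shrinkage_rate/100)
Shrinkage factor = 1 + 1.5/100 = 1.015
L_pattern = 631 mm * 1.015 = 640.4650 mm

Final answer: 640.4650 mm


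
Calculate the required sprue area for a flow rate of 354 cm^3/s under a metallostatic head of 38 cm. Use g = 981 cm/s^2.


Formula: v = sqrt(2*g*h), A = Q/v
Velocity: v = sqrt(2 * 981 * 38) = sqrt(74556) = 273.0494 cm/s
Sprue area: A = Q / v = 354 / 273.0494 = 1.2965 cm^2


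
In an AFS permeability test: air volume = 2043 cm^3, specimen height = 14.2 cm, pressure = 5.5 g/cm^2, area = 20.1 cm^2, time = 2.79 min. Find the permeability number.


Formula: Permeability Number P = (V * H) / (p * A * t)
Numerator: V * H = 2043 * 14.2 = 29010.6
Denominator: p * A * t = 5.5 * 20.1 * 2.79 = 308.4345
P = 29010.6 / 308.4345 = 94.0576

94.0576


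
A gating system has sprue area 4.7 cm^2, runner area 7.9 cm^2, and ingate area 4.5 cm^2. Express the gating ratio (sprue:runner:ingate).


Sprue:Runner:Ingate = 1 : 7.9/4.7 : 4.5/4.7 = 1:1.68:0.96

1:1.68:0.96


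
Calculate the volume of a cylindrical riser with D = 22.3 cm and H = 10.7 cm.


Formula: V = pi * (D/2)^2 * H  (cylinder volume)
Radius = D/2 = 22.3/2 = 11.15 cm
V = pi * 11.15^2 * 10.7 = 4179.1060 cm^3


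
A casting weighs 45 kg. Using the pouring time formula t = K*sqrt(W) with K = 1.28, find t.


Formula: t = K * sqrt(W)
sqrt(W) = sqrt(45) = 6.70820
t = 1.28 * 6.70820 = 8.5865 s

8.5865 s


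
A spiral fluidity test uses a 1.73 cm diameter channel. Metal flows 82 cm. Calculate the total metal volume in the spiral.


Formula: V = pi * (d/2)^2 * L  (cylinder volume)
Radius = 1.73/2 = 0.865 cm
V = pi * 0.865^2 * 82 = 192.7507 cm^3

192.7507 cm^3


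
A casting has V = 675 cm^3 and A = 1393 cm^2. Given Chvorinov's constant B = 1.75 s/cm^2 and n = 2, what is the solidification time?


Formula: t_s = B * (V/A)^n  (Chvorinov's rule, n=2)
Modulus M = V/A = 675/1393 = 0.484566 cm
M^2 = 0.484566^2 = 0.234804 cm^2
t_s = 1.75 * 0.234804 = 0.4109 s

0.4109 s


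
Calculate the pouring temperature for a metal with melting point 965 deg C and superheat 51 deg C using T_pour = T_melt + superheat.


Formula: T_pour = T_melt + Superheat
T_pour = 965 + 51 = 1016 deg C


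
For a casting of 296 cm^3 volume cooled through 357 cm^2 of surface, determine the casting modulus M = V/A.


Formula: Casting Modulus M = V / A
M = 296 cm^3 / 357 cm^2 = 0.8291 cm

Answer: 0.8291 cm


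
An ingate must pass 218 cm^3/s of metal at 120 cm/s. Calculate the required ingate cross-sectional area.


Formula: A_ingate = Q / v  (continuity equation)
A = 218 cm^3/s / 120 cm/s = 1.8167 cm^2


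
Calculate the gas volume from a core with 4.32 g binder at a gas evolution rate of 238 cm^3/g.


Formula: V_gas = W_binder * gas_evolution_rate
V = 4.32 g * 238 cm^3/g = 1028.1600 cm^3


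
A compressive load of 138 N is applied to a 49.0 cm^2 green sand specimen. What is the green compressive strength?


Formula: Compressive Strength = Force / Area
Strength = 138 N / 49.0 cm^2 = 2.8163 N/cm^2

2.8163 N/cm^2


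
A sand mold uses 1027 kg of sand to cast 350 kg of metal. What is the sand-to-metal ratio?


Formula: Sand-to-Metal Ratio = W_sand / W_metal
Ratio = 1027 kg / 350 kg = 2.9343

Final answer: 2.9343


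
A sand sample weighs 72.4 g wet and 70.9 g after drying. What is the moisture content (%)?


Formula: MC = (W_wet - W_dry) / W_wet * 100
Water mass = 72.4 - 70.9 = 1.5 g
MC = 1.5 / 72.4 * 100 = 2.0718%

Answer: 2.0718%


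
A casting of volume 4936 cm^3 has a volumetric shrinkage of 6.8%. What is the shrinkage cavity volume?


Formula: V_shrink = V_casting * shrinkage_pct / 100
V_shrink = 4936 cm^3 * 6.8 / 100 = 335.6480 cm^3

Answer: 335.6480 cm^3


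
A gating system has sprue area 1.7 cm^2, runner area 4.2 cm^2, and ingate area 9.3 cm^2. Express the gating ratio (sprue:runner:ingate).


Sprue:Runner:Ingate = 1 : 4.2/1.7 : 9.3/1.7 = 1:2.47:5.47

Answer: 1:2.47:5.47


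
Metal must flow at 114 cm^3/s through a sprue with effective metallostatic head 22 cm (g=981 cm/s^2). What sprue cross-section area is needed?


Formula: v = sqrt(2*g*h), A = Q/v
Velocity: v = sqrt(2 * 981 * 22) = sqrt(43164) = 207.7595 cm/s
Sprue area: A = Q / v = 114 / 207.7595 = 0.5487 cm^2

Final answer: 0.5487 cm^2


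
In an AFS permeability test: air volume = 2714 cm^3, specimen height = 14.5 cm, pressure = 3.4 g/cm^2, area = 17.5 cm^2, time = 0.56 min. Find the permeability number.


Formula: Permeability Number P = (V * H) / (p * A * t)
Numerator: V * H = 2714 * 14.5 = 39353.0
Denominator: p * A * t = 3.4 * 17.5 * 0.56 = 33.32
P = 39353.0 / 33.32 = 1181.0624

Final answer: 1181.0624


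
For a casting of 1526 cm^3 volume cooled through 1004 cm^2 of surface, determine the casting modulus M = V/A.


Formula: Casting Modulus M = V / A
M = 1526 cm^3 / 1004 cm^2 = 1.5199 cm

Final answer: 1.5199 cm


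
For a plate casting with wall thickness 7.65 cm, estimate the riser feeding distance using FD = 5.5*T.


Formula: FD = 5.5 * T  (riser feeding-distance rule)
FD = 5.5 * 7.65 cm = 42.0750 cm

Final answer: 42.0750 cm


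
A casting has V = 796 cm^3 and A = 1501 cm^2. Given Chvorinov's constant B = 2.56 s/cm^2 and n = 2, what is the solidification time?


Formula: t_s = B * (V/A)^n  (Chvorinov's rule, n=2)
Modulus M = V/A = 796/1501 = 0.530313 cm
M^2 = 0.530313^2 = 0.281232 cm^2
t_s = 2.56 * 0.281232 = 0.7200 s

Final answer: 0.7200 s


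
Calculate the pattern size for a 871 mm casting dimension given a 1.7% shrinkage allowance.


Formula: L_pattern = L_casting * (1 + shrinkage_rate/100)
Shrinkage factor = 1 + 1.7/100 = 1.017
L_pattern = 871 mm * 1.017 = 885.8070 mm

885.8070 mm


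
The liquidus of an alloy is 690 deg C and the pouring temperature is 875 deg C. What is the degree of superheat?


Formula: Superheat = T_pour - T_melt
Superheat = 875 - 690 = 185 deg C


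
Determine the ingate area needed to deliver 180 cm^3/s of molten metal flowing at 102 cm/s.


Formula: A_ingate = Q / v  (continuity equation)
A = 180 cm^3/s / 102 cm/s = 1.7647 cm^2

1.7647 cm^2


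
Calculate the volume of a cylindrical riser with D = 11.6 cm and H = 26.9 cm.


Formula: V = pi * (D/2)^2 * H  (cylinder volume)
Radius = D/2 = 11.6/2 = 5.8 cm
V = pi * 5.8^2 * 26.9 = 2842.8775 cm^3


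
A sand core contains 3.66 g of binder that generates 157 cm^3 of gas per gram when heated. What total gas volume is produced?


Formula: V_gas = W_binder * gas_evolution_rate
V = 3.66 g * 157 cm^3/g = 574.6200 cm^3

Answer: 574.6200 cm^3


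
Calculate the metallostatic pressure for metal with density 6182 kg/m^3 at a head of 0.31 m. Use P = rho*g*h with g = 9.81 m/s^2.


Formula: P = rho * g * h
rho * g = 6182 * 9.81 = 60645.42 N/m^3
P = 60645.42 * 0.31 = 18800.0802 Pa

Final answer: 18800.0802 Pa


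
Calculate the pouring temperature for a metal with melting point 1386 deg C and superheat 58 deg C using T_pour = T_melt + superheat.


Formula: T_pour = T_melt + Superheat
T_pour = 1386 + 58 = 1444 deg C

Answer: 1444 deg C


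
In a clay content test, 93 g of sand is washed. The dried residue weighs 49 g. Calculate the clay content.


Formula: Clay% = (W_total - W_washed) / W_total * 100
Clay mass = 93 - 49 = 44 g
Clay% = 44 / 93 * 100 = 47.3118%

47.3118%


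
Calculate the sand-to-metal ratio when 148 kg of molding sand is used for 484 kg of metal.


Formula: Sand-to-Metal Ratio = W_sand / W_metal
Ratio = 148 kg / 484 kg = 0.3058

Answer: 0.3058


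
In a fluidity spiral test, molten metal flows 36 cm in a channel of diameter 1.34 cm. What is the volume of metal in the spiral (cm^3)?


Formula: V = pi * (d/2)^2 * L  (cylinder volume)
Radius = 1.34/2 = 0.67 cm
V = pi * 0.67^2 * 36 = 50.7694 cm^3

50.7694 cm^3


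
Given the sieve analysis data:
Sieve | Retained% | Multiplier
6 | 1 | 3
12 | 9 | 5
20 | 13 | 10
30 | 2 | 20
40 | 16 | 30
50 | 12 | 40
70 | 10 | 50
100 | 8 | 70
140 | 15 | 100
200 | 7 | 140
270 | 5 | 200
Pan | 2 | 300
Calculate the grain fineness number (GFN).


Formula: GFN = sum(pct * multiplier) / sum(pct)
sum(pct * multiplier) = 6318
sum(pct) = 100
GFN = 6318 / 100 = 63.18


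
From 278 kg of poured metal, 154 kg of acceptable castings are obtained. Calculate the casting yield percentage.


Formula: Casting Yield = (W_good / W_total) * 100
Yield = (154 kg / 278 kg) * 100 = 55.3957%

Answer: 55.3957%


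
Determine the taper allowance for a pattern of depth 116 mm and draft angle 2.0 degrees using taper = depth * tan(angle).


Formula: taper = depth * tan(draft_angle)
tan(2.0 deg) = 0.0349208
taper = 116 mm * 0.0349208 = 4.0508 mm


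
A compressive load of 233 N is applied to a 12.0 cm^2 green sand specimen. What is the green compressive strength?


Formula: Compressive Strength = Force / Area
Strength = 233 N / 12.0 cm^2 = 19.4167 N/cm^2

19.4167 N/cm^2


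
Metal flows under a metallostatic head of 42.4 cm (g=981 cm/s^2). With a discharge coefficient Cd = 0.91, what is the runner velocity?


Formula: v = Cd * sqrt(2 * g * h)  (Torricelli with discharge coefficient)
2*g*h = 2 * 981 * 42.4 = 83188.8 cm^2/s^2
sqrt(83188.8) = 288.42469 cm/s
v = 0.91 * 288.42469 = 262.4665 cm/s

Answer: 262.4665 cm/s


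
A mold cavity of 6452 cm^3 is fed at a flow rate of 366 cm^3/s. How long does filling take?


Formula: t_fill = V_mold / Q_flow
t = 6452 cm^3 / 366 cm^3/s = 17.6284 s

17.6284 s


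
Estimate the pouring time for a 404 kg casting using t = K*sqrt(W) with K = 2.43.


Formula: t = K * sqrt(W)
sqrt(W) = sqrt(404) = 20.09975
t = 2.43 * 20.09975 = 48.8424 s


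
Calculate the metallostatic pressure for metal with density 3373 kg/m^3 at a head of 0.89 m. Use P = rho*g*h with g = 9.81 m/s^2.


Formula: P = rho * g * h
rho * g = 3373 * 9.81 = 33089.13 N/m^3
P = 33089.13 * 0.89 = 29449.3257 Pa


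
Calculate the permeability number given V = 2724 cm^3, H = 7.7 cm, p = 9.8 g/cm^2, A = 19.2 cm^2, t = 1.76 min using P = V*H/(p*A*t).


Formula: Permeability Number P = (V * H) / (p * A * t)
Numerator: V * H = 2724 * 7.7 = 20974.8
Denominator: p * A * t = 9.8 * 19.2 * 1.76 = 331.1616
P = 20974.8 / 331.1616 = 63.3371

Answer: 63.3371


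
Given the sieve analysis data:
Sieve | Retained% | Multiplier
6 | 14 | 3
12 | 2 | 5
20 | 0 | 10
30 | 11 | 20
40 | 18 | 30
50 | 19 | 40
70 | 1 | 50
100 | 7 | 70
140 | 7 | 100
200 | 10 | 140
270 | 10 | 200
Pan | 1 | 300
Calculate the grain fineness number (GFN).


Formula: GFN = sum(pct * multiplier) / sum(pct)
sum(pct * multiplier) = 6512
sum(pct) = 100
GFN = 6512 / 100 = 65.12

Final answer: 65.12


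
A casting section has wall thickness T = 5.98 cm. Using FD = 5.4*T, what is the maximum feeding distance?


Formula: FD = 5.4 * T  (riser feeding-distance rule)
FD = 5.4 * 5.98 cm = 32.2920 cm

Answer: 32.2920 cm


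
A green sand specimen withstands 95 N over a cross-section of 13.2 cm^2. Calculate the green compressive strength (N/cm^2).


Formula: Compressive Strength = Force / Area
Strength = 95 N / 13.2 cm^2 = 7.1970 N/cm^2

Final answer: 7.1970 N/cm^2


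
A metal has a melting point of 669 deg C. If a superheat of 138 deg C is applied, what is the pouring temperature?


Formula: T_pour = T_melt + Superheat
T_pour = 669 + 138 = 807 deg C

807 deg C


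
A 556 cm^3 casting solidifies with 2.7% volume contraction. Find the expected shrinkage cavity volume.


Formula: V_shrink = V_casting * shrinkage_pct / 100
V_shrink = 556 cm^3 * 2.7 / 100 = 15.0120 cm^3

Final answer: 15.0120 cm^3


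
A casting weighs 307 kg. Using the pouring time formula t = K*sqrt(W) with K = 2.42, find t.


Formula: t = K * sqrt(W)
sqrt(W) = sqrt(307) = 17.52142
t = 2.42 * 17.52142 = 42.4018 s


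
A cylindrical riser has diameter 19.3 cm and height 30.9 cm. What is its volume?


Formula: V = pi * (D/2)^2 * H  (cylinder volume)
Radius = D/2 = 19.3/2 = 9.65 cm
V = pi * 9.65^2 * 30.9 = 9039.8865 cm^3

Answer: 9039.8865 cm^3


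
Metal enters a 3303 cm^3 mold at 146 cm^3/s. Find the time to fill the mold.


Formula: t_fill = V_mold / Q_flow
t = 3303 cm^3 / 146 cm^3/s = 22.6233 s


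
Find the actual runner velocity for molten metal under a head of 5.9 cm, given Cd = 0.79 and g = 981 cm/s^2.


Formula: v = Cd * sqrt(2 * g * h)  (Torricelli with discharge coefficient)
2*g*h = 2 * 981 * 5.9 = 11575.8 cm^2/s^2
sqrt(11575.8) = 107.59089 cm/s
v = 0.79 * 107.59089 = 84.9968 cm/s

Final answer: 84.9968 cm/s


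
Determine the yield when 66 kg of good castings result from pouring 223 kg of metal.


Formula: Casting Yield = (W_good / W_total) * 100
Yield = (66 kg / 223 kg) * 100 = 29.5964%

29.5964%


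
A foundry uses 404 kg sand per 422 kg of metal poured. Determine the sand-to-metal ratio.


Formula: Sand-to-Metal Ratio = W_sand / W_metal
Ratio = 404 kg / 422 kg = 0.9573

Final answer: 0.9573


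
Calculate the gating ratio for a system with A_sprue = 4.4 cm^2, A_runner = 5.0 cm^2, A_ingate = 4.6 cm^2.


Sprue:Runner:Ingate = 1 : 5.0/4.4 : 4.6/4.4 = 1:1.14:1.05

1:1.14:1.05


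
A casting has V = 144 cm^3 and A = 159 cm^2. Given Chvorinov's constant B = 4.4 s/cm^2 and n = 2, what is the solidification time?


Formula: t_s = B * (V/A)^n  (Chvorinov's rule, n=2)
Modulus M = V/A = 144/159 = 0.905660 cm
M^2 = 0.905660^2 = 0.820220 cm^2
t_s = 4.4 * 0.820220 = 3.6090 s

3.6090 s


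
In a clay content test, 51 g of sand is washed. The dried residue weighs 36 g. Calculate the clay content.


Formula: Clay% = (W_total - W_washed) / W_total * 100
Clay mass = 51 - 36 = 15 g
Clay% = 15 / 51 * 100 = 29.4118%

Answer: 29.4118%


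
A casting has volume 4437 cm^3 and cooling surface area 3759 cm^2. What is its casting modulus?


Formula: Casting Modulus M = V / A
M = 4437 cm^3 / 3759 cm^2 = 1.1804 cm


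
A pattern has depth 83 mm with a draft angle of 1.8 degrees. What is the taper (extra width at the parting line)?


Formula: taper = depth * tan(draft_angle)
tan(1.8 deg) = 0.0314263
taper = 83 mm * 0.0314263 = 2.6084 mm

Answer: 2.6084 mm


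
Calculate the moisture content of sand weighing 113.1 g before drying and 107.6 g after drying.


Formula: MC = (W_wet - W_dry) / W_wet * 100
Water mass = 113.1 - 107.6 = 5.5 g
MC = 5.5 / 113.1 * 100 = 4.8630%

4.8630%


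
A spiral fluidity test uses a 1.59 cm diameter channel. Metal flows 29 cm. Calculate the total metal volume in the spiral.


Formula: V = pi * (d/2)^2 * L  (cylinder volume)
Radius = 1.59/2 = 0.795 cm
V = pi * 0.795^2 * 29 = 57.5814 cm^3

Answer: 57.5814 cm^3


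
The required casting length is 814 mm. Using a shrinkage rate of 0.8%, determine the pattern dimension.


Formula: L_pattern = L_casting * (1 + shrinkage_rate/100)
Shrinkage factor = 1 + 0.8/100 = 1.008
L_pattern = 814 mm * 1.008 = 820.5120 mm

Answer: 820.5120 mm


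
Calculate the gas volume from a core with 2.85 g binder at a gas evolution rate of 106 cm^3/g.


Formula: V_gas = W_binder * gas_evolution_rate
V = 2.85 g * 106 cm^3/g = 302.1000 cm^3

302.1000 cm^3


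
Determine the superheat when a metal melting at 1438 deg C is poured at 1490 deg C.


Formula: Superheat = T_pour - T_melt
Superheat = 1490 - 1438 = 52 deg C

Answer: 52 deg C


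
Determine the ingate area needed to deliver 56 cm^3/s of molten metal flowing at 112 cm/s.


Formula: A_ingate = Q / v  (continuity equation)
A = 56 cm^3/s / 112 cm/s = 0.5000 cm^2


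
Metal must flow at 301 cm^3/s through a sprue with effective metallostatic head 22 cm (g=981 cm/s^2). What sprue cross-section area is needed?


Formula: v = sqrt(2*g*h), A = Q/v
Velocity: v = sqrt(2 * 981 * 22) = sqrt(43164) = 207.7595 cm/s
Sprue area: A = Q / v = 301 / 207.7595 = 1.4488 cm^2

1.4488 cm^2


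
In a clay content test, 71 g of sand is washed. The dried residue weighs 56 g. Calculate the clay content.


Formula: Clay% = (W_total - W_washed) / W_total * 100
Clay mass = 71 - 56 = 15 g
Clay% = 15 / 71 * 100 = 21.1268%

21.1268%


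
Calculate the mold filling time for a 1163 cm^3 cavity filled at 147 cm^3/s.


Formula: t_fill = V_mold / Q_flow
t = 1163 cm^3 / 147 cm^3/s = 7.9116 s

Final answer: 7.9116 s


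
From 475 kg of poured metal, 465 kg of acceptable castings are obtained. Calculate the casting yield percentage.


Formula: Casting Yield = (W_good / W_total) * 100
Yield = (465 kg / 475 kg) * 100 = 97.8947%

Answer: 97.8947%


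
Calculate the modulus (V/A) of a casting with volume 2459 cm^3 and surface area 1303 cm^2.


Formula: Casting Modulus M = V / A
M = 2459 cm^3 / 1303 cm^2 = 1.8872 cm

Answer: 1.8872 cm


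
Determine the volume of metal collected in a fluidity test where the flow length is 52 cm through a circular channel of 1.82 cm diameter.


Formula: V = pi * (d/2)^2 * L  (cylinder volume)
Radius = 1.82/2 = 0.91 cm
V = pi * 0.91^2 * 52 = 135.2807 cm^3

Final answer: 135.2807 cm^3


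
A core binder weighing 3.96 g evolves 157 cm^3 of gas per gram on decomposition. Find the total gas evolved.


Formula: V_gas = W_binder * gas_evolution_rate
V = 3.96 g * 157 cm^3/g = 621.7200 cm^3


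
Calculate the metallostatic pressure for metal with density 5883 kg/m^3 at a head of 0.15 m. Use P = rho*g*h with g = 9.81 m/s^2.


Formula: P = rho * g * h
rho * g = 5883 * 9.81 = 57712.23 N/m^3
P = 57712.23 * 0.15 = 8656.8345 Pa

Final answer: 8656.8345 Pa


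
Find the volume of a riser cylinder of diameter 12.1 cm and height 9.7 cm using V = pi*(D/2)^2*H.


Formula: V = pi * (D/2)^2 * H  (cylinder volume)
Radius = D/2 = 12.1/2 = 6.05 cm
V = pi * 6.05^2 * 9.7 = 1115.4044 cm^3


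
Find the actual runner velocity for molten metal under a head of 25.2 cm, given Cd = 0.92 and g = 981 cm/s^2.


Formula: v = Cd * sqrt(2 * g * h)  (Torricelli with discharge coefficient)
2*g*h = 2 * 981 * 25.2 = 49442.4 cm^2/s^2
sqrt(49442.4) = 222.35647 cm/s
v = 0.92 * 222.35647 = 204.5680 cm/s

Answer: 204.5680 cm/s


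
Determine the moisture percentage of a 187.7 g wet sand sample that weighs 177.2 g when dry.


Formula: MC = (W_wet - W_dry) / W_wet * 100
Water mass = 187.7 - 177.2 = 10.5 g
MC = 10.5 / 187.7 * 100 = 5.5940%


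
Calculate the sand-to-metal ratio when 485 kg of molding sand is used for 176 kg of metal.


Formula: Sand-to-Metal Ratio = W_sand / W_metal
Ratio = 485 kg / 176 kg = 2.7557

2.7557


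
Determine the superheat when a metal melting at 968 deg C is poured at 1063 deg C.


Formula: Superheat = T_pour - T_melt
Superheat = 1063 - 968 = 95 deg C

Final answer: 95 deg C


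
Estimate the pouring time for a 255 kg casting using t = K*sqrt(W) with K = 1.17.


Formula: t = K * sqrt(W)
sqrt(W) = sqrt(255) = 15.96872
t = 1.17 * 15.96872 = 18.6834 s


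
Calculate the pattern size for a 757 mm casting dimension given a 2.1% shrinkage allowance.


Formula: L_pattern = L_casting * (1 + shrinkage_rate/100)
Shrinkage factor = 1 + 2.1/100 = 1.021
L_pattern = 757 mm * 1.021 = 772.8970 mm

Final answer: 772.8970 mm


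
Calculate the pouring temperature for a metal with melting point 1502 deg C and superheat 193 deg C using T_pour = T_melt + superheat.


Formula: T_pour = T_melt + Superheat
T_pour = 1502 + 193 = 1695 deg C


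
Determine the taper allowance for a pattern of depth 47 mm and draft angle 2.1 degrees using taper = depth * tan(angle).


Formula: taper = depth * tan(draft_angle)
tan(2.1 deg) = 0.0366683
taper = 47 mm * 0.0366683 = 1.7234 mm


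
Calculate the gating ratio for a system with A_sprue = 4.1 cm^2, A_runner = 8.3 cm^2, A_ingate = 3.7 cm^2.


Sprue:Runner:Ingate = 1 : 8.3/4.1 : 3.7/4.1 = 1:2.02:0.90

Answer: 1:2.02:0.90


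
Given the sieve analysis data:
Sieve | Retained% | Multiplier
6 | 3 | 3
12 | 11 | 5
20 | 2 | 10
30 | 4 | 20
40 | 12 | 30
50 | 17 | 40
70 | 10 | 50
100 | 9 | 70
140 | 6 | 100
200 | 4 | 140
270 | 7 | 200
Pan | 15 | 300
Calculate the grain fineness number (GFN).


Formula: GFN = sum(pct * multiplier) / sum(pct)
sum(pct * multiplier) = 9394
sum(pct) = 100
GFN = 9394 / 100 = 93.94

Final answer: 93.94


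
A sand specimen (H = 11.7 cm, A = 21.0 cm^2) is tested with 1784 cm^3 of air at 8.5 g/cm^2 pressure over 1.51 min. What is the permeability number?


Formula: Permeability Number P = (V * H) / (p * A * t)
Numerator: V * H = 1784 * 11.7 = 20872.8
Denominator: p * A * t = 8.5 * 21.0 * 1.51 = 269.535
P = 20872.8 / 269.535 = 77.4400

77.4400


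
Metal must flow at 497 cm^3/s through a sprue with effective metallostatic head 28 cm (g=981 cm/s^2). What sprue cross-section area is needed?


Formula: v = sqrt(2*g*h), A = Q/v
Velocity: v = sqrt(2 * 981 * 28) = sqrt(54936) = 234.3843 cm/s
Sprue area: A = Q / v = 497 / 234.3843 = 2.1204 cm^2

Answer: 2.1204 cm^2
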